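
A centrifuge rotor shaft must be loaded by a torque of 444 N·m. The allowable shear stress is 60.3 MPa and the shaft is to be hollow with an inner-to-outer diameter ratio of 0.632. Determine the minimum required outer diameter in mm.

35.5 mm

For a hollow shaft with d_i/d_o = 0.632: τ_max = 16T/(π d_o³ (1−k⁴)), so d_o = [16T/(π τ_allow (1−k⁴))]^(1/3) = [16·444.0/(π·6.03×10^7·0.8405)]^(1/3) = 0.03547 m.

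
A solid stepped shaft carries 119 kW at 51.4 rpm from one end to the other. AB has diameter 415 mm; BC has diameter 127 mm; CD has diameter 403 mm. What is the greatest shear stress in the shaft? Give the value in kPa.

55000 kPa

ω = 2π·51.4/60 = 5.383 rad/s, so T = P/ω = 119×10³ / 5.383 = 22110 N·m.
Under the same torque, τ_max = 16T/(πd³) is largest where d is smallest — segment BC (d = 127 mm).
τ_max = 16·22110/(π·(0.127)³) = 5.497×10^7 Pa.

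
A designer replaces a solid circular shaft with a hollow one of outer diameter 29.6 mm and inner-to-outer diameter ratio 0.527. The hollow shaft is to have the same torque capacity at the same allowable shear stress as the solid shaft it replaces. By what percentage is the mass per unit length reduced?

23.8 %

Equal τ_max and T ⇒ the solid shaft needs d_s³ = d_o³(1−k⁴), so d_s = 29.6·(1−0.527⁴)^(1/3) = 28.82 mm.
Area ratio A_h/A_s = d_o²(1−k²)/d_s² = (1−k²)/(1−k⁴)^(2/3) = 0.7620.
Mass saving = 1 − 0.7620 = 23.8 %.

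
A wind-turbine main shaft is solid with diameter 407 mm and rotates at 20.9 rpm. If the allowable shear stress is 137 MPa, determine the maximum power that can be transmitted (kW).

J = πd⁴/32 = π(0.407)⁴/32 = 2.694×10^-3 m⁴.
T_max = τ_allow·J/r = 1.37×10^8 × 2.694×10^-3 / 0.203 = 1.814e6 N·m.
ω = 2π·20.9/60 = 2.189 rad/s, so P_max = T_max·ω = 3.969×10^6 W.

3970 kW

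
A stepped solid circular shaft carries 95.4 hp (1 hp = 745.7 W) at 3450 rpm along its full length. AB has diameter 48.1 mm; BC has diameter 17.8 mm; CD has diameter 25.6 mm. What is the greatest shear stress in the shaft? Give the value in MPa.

ω = 2π·3450/60 = 361.3 rad/s, so T = P/ω = 95.4×745.7 / 361.3 = 196.9 N·m.
Under the same torque, τ_max = 16T/(πd³) is largest where d is smallest — segment BC (d = 17.8 mm).
τ_max = 16·196.9/(π·(0.0178)³) = 1.778×10^8 Pa.

178 MPa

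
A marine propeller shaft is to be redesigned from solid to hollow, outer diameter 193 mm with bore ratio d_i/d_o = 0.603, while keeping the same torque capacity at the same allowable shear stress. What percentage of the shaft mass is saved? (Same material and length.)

30.1 %

Equal τ_max and T ⇒ the solid shaft needs d_s³ = d_o³(1−k⁴), so d_s = 193·(1−0.603⁴)^(1/3) = 184.1 mm.
Area ratio A_h/A_s = d_o²(1−k²)/d_s² = (1−k²)/(1−k⁴)^(2/3) = 0.6995.
Mass saving = 1 − 0.6995 = 30.1 %.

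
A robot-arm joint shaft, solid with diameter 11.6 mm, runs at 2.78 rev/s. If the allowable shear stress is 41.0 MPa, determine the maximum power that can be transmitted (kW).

J = πd⁴/32 = π(0.0116)⁴/32 = 1.778×10^-9 m⁴.
T_max = τ_allow·J/r = 4.10×10^7 × 1.778×10^-9 / 0.00580 = 12.57 N·m.
ω = 2π·2.78 = 17.47 rad/s, so P_max = T_max·ω = 219.5 W.

0.219 kW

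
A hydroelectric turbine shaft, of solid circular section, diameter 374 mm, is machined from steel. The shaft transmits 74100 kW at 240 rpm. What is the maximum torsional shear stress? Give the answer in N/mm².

287 N/mm²

ω = 2π·240/60 = 25.13 rad/s, so T = P/ω = 74100×10³ / 25.13 = 2.948e6 N·m.
J = πd⁴/32 = π(0.374)⁴/32 = 1.921×10^-3 m⁴.
τ_max = T·r/J = 2.948e6 × 0.187 / 1.921×10^-3 = 2.870×10^8 Pa.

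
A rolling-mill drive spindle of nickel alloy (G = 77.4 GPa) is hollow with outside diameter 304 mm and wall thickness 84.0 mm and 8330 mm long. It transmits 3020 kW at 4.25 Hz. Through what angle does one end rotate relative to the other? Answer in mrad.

15.1 mrad

ω = 2π·4.25 = 26.70 rad/s, so T = P/ω = 3020×10³ / 26.70 = 113100 N·m.
J = π(d_o⁴ − d_i⁴)/32 = π(0.304⁴ − 0.136⁴)/32 = 8.049×10^-4 m⁴.
θ = T·L/(G·J) = 113100 × 8.33 / (77.4×10⁹ × 8.049×10^-4) = 0.01512 rad.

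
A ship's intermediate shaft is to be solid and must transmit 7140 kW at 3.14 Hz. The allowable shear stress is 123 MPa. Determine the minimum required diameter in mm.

247 mm

ω = 2π·3.14 = 19.73 rad/s, so T = P/ω = 7140×10³ / 19.73 = 361900 N·m.
For a solid shaft τ_max = 16T/(πd³), so d = (16T/(π τ_allow))^(1/3) = (16·361900/(π·1.23×10^8))^(1/3) = 0.2465 m.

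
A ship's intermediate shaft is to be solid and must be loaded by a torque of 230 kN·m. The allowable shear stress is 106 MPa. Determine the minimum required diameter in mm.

223 mm

For a solid shaft τ_max = 16T/(πd³), so d = (16T/(π τ_allow))^(1/3) = (16·230000/(π·1.06×10^8))^(1/3) = 0.2227 m.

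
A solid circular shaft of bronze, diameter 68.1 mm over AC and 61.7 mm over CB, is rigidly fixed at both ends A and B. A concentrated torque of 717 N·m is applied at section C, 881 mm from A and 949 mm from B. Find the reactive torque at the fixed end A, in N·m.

441 N·m

Compatibility: T_A·a/J_AC = T_B·b/J_CB with T_A + T_B = T₀.
J_AC = 2.11×10^-6 m⁴, J_CB = 1.42×10^-6 m⁴, so T_A = T₀·(J_AC/a)/((J_AC/a)+(J_CB/b)) = 441.1 N·m, T_B = 275.9 N·m.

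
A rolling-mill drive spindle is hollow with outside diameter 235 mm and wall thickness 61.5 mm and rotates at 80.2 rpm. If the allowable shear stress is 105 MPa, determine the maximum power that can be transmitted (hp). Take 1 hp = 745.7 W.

J = π(d_o⁴ − d_i⁴)/32 = π(0.235⁴ − 0.112⁴)/32 = 2.840×10^-4 m⁴.
T_max = τ_allow·J/r = 1.05×10^8 × 2.840×10^-4 / 0.117 = 253800 N·m.
ω = 2π·80.2/60 = 8.399 rad/s, so P_max = T_max·ω = 2.131×10^6 W.

2860 hp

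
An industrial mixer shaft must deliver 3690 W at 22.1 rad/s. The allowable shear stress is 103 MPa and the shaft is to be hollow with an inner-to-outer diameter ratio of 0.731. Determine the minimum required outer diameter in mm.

22.6 mm

ω = 22.1 rad/s, so T = P/ω = 3690 / 22.10 = 167.0 N·m.
For a hollow shaft with d_i/d_o = 0.731: τ_max = 16T/(π d_o³ (1−k⁴)), so d_o = [16T/(π τ_allow (1−k⁴))]^(1/3) = [16·167.0/(π·1.03×10^8·0.7145)]^(1/3) = 0.02261 m.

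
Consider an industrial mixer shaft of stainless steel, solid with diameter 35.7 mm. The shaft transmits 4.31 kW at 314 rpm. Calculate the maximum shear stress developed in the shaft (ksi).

ω = 2π·314/60 = 32.88 rad/s, so T = P/ω = 4.31×10³ / 32.88 = 131.1 N·m.
J = πd⁴/32 = π(0.0357)⁴/32 = 1.595×10^-7 m⁴.
τ_max = T·r/J = 131.1 × 0.0179 / 1.595×10^-7 = 1.467×10^7 Pa.

2.13 ksi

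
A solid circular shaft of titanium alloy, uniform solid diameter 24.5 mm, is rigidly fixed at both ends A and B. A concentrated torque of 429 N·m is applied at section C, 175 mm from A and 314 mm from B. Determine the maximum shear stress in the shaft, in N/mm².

95.4 N/mm²

With uniform GJ and both ends fixed, compatibility θ_AC = θ_CB gives T_A·a = T_B·b, together with T_A + T_B = T₀.
T_A = T₀·b/(a+b) = 429.0·314/489.0 = 275.5 N·m; T_B = 153.5 N·m.
τ in each portion: τ_AC = 9.54×10^7 Pa, τ_CB = 5.32×10^7 Pa; maximum is in AC.
τ_max = T_AC·r/J = 275.5·0.0123/3.54×10^-8 = 9.540×10^7 Pa.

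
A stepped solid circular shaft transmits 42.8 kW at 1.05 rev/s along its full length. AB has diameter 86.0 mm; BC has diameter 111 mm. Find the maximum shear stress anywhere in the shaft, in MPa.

51.9 MPa

ω = 2π·1.05 = 6.597 rad/s, so T = P/ω = 42.8×10³ / 6.597 = 6487 N·m.
Under the same torque, τ_max = 16T/(πd³) is largest where d is smallest — segment AB (d = 86.0 mm).
τ_max = 16·6487/(π·(0.0860)³) = 5.195×10^7 Pa.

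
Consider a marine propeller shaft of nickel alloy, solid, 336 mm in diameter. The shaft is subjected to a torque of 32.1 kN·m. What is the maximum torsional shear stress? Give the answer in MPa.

4.31 MPa

J = πd⁴/32 = π(0.336)⁴/32 = 1.251×10^-3 m⁴.
τ_max = T·r/J = 32100 × 0.168 / 1.251×10^-3 = 4.310×10^6 Pa.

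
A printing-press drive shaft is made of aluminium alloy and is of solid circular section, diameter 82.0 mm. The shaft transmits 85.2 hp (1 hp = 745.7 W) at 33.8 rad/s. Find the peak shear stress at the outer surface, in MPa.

17.4 MPa

ω = 33.8 rad/s, so T = P/ω = 85.2×745.7 / 33.80 = 1880 N·m.
J = πd⁴/32 = π(0.0820)⁴/32 = 4.439×10^-6 m⁴.
τ_max = T·r/J = 1880 × 0.0410 / 4.439×10^-6 = 1.736×10^7 Pa.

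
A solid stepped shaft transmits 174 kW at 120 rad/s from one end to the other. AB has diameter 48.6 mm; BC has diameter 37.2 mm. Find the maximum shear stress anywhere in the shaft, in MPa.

ω = 120 rad/s, so T = P/ω = 174×10³ / 120.0 = 1450 N·m.
Under the same torque, τ_max = 16T/(πd³) is largest where d is smallest — segment BC (d = 37.2 mm).
τ_max = 16·1450/(π·(0.0372)³) = 1.435×10^8 Pa.

143 MPa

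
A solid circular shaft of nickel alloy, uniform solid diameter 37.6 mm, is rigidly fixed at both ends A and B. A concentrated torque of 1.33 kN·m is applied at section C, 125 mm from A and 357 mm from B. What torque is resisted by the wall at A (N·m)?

With uniform GJ and both ends fixed, compatibility θ_AC = θ_CB gives T_A·a = T_B·b, together with T_A + T_B = T₀.
T_A = T₀·b/(a+b) = 1330·357/482.0 = 985.1 N·m; T_B = 344.9 N·m.

985 N·m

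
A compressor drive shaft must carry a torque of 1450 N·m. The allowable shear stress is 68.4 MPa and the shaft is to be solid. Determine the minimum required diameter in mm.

For a solid shaft τ_max = 16T/(πd³), so d = (16T/(π τ_allow))^(1/3) = (16·1450/(π·6.84×10^7))^(1/3) = 0.04762 m.

47.6 mm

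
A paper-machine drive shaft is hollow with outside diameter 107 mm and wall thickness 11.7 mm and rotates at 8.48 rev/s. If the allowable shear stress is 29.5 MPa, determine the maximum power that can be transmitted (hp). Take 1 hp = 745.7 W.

318 hp

J = π(d_o⁴ − d_i⁴)/32 = π(0.107⁴ − 0.0836⁴)/32 = 8.073×10^-6 m⁴.
T_max = τ_allow·J/r = 2.95×10^7 × 8.073×10^-6 / 0.0535 = 4452 N·m.
ω = 2π·8.48 = 53.28 rad/s, so P_max = T_max·ω = 2.372×10^5 W.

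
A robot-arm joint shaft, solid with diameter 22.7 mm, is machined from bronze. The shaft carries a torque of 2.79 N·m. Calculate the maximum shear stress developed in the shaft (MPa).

J = πd⁴/32 = π(0.0227)⁴/32 = 2.607×10^-8 m⁴.
τ_max = T·r/J = 2.790 × 0.0113 / 2.607×10^-8 = 1.215×10^6 Pa.

1.21 MPa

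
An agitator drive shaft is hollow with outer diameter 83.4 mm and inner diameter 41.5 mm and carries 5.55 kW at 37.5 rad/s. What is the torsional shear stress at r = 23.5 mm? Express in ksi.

0.113 ksi

ω = 37.5 rad/s, so T = P/ω = 5.55×10³ / 37.50 = 148.0 N·m.
J = π(d_o⁴ − d_i⁴)/32 = π(0.0834⁴ − 0.0415⁴)/32 = 4.458×10^-6 m⁴.
Shear stress varies linearly with radius: τ = T·r/J = 148.0 × 0.0235 / 4.458×10^-6 = 7.801×10^5 Pa.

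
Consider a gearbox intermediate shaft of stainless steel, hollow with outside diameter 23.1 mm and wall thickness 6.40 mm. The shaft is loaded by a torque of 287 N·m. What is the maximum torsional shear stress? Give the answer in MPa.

123 MPa

J = π(d_o⁴ − d_i⁴)/32 = π(0.0231⁴ − 0.0103⁴)/32 = 2.685×10^-8 m⁴.
τ_max = T·r/J = 287.0 × 0.0116 / 2.685×10^-8 = 1.235×10^8 Pa.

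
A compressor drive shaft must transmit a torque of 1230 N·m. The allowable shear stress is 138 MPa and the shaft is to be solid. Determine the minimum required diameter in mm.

For a solid shaft τ_max = 16T/(πd³), so d = (16T/(π τ_allow))^(1/3) = (16·1230/(π·1.38×10^8))^(1/3) = 0.03567 m.

35.7 mm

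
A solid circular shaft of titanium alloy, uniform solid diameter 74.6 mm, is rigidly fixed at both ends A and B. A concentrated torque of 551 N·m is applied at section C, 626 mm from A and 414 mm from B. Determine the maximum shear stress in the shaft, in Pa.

With uniform GJ and both ends fixed, compatibility θ_AC = θ_CB gives T_A·a = T_B·b, together with T_A + T_B = T₀.
T_A = T₀·b/(a+b) = 551.0·414/1040 = 219.3 N·m; T_B = 331.7 N·m.
τ in each portion: τ_AC = 2.69×10^6 Pa, τ_CB = 4.07×10^6 Pa; maximum is in CB.
τ_max = T_CB·r/J = 331.7·0.0373/3.04×10^-6 = 4.069×10^6 Pa.

4.07e6 Pa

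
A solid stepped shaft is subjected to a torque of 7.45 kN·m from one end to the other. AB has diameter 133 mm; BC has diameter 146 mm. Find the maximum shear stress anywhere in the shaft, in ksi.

Under the same torque, τ_max = 16T/(πd³) is largest where d is smallest — segment AB (d = 133 mm).
τ_max = 16·7450/(π·(0.133)³) = 1.613×10^7 Pa.

2.34 ksi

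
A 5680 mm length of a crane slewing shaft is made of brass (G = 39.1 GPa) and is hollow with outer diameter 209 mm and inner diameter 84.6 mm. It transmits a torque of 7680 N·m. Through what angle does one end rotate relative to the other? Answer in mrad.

J = π(d_o⁴ − d_i⁴)/32 = π(0.209⁴ − 0.0846⁴)/32 = 1.823×10^-4 m⁴.
θ = T·L/(G·J) = 7680 × 5.68 / (39.1×10⁹ × 1.823×10^-4) = 6.120×10^-3 rad.

6.12 mrad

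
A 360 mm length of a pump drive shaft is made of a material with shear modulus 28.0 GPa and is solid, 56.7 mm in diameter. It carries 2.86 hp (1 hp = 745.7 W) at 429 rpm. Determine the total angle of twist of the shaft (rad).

ω = 2π·429/60 = 44.92 rad/s, so T = P/ω = 2.86×745.7 / 44.92 = 47.47 N·m.
J = πd⁴/32 = π(0.0567)⁴/32 = 1.015×10^-6 m⁴.
θ = T·L/(G·J) = 47.47 × 0.360 / (28.0×10⁹ × 1.015×10^-6) = 6.015×10^-4 rad.

6.02e-4 rad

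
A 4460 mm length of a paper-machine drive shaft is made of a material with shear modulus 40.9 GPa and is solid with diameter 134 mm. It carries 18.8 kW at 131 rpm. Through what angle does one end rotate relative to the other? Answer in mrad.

4.72 mrad

ω = 2π·131/60 = 13.72 rad/s, so T = P/ω = 18.8×10³ / 13.72 = 1370 N·m.
J = πd⁴/32 = π(0.134)⁴/32 = 3.165×10^-5 m⁴.
θ = T·L/(G·J) = 1370 × 4.46 / (40.9×10⁹ × 3.165×10^-5) = 4.721×10^-3 rad.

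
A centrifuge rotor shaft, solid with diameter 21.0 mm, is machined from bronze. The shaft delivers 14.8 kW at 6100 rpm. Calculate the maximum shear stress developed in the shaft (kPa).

ω = 2π·6100/60 = 638.8 rad/s, so T = P/ω = 14.8×10³ / 638.8 = 23.17 N·m.
J = πd⁴/32 = π(0.0210)⁴/32 = 1.909×10^-8 m⁴.
τ_max = T·r/J = 23.17 × 0.0105 / 1.909×10^-8 = 1.274×10^7 Pa.

12700 kPa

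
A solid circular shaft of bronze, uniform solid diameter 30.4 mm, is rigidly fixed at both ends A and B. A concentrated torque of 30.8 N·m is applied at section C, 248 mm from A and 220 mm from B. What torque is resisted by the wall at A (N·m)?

14.5 N·m

With uniform GJ and both ends fixed, compatibility θ_AC = θ_CB gives T_A·a = T_B·b, together with T_A + T_B = T₀.
T_A = T₀·b/(a+b) = 30.80·220/468.0 = 14.48 N·m; T_B = 16.32 N·m.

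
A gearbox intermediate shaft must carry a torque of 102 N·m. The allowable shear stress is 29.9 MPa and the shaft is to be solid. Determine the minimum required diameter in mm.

For a solid shaft τ_max = 16T/(πd³), so d = (16T/(π τ_allow))^(1/3) = (16·102.0/(π·2.99×10^7))^(1/3) = 0.02590 m.

25.9 mm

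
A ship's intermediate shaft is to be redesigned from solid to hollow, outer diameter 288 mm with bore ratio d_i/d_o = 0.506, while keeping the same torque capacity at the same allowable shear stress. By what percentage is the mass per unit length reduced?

Equal τ_max and T ⇒ the solid shaft needs d_s³ = d_o³(1−k⁴), so d_s = 288·(1−0.506⁴)^(1/3) = 281.6 mm.
Area ratio A_h/A_s = d_o²(1−k²)/d_s² = (1−k²)/(1−k⁴)^(2/3) = 0.7784.
Mass saving = 1 − 0.7784 = 22.2 %.

22.2 %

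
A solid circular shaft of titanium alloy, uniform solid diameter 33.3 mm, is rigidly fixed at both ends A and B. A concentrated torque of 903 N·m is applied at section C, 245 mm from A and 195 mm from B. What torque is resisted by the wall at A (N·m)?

With uniform GJ and both ends fixed, compatibility θ_AC = θ_CB gives T_A·a = T_B·b, together with T_A + T_B = T₀.
T_A = T₀·b/(a+b) = 903.0·195/440.0 = 400.2 N·m; T_B = 502.8 N·m.

400 N·m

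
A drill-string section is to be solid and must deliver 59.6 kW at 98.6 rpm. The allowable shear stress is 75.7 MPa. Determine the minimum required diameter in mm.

73.0 mm

ω = 2π·98.6/60 = 10.33 rad/s, so T = P/ω = 59.6×10³ / 10.33 = 5772 N·m.
For a solid shaft τ_max = 16T/(πd³), so d = (16T/(π τ_allow))^(1/3) = (16·5772/(π·7.57×10^7))^(1/3) = 0.07296 m.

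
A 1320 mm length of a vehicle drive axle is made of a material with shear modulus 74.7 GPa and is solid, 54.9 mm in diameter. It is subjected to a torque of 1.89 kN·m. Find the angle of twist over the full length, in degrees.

J = πd⁴/32 = π(0.0549)⁴/32 = 8.918×10^-7 m⁴.
θ = T·L/(G·J) = 1890 × 1.32 / (74.7×10⁹ × 8.918×10^-7) = 0.03745 rad.

2.15°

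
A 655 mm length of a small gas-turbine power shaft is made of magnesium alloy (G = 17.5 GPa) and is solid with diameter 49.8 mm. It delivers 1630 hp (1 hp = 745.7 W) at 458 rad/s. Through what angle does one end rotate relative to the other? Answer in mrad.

ω = 458 rad/s, so T = P/ω = 1630×745.7 / 458.0 = 2654 N·m.
J = πd⁴/32 = π(0.0498)⁴/32 = 6.038×10^-7 m⁴.
θ = T·L/(G·J) = 2654 × 0.655 / (17.5×10⁹ × 6.038×10^-7) = 0.1645 rad.

165 mrad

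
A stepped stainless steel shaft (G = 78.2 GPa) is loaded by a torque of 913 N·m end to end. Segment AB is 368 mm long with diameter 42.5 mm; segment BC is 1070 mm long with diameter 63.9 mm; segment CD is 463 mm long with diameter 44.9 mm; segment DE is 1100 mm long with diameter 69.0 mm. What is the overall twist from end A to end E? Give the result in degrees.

J_AB = π(0.0425)⁴/32 = 3.20×10^-7 m⁴; J_BC = π(0.0639)⁴/32 = 1.64×10^-6 m⁴; J_CD = π(0.0449)⁴/32 = 3.99×10^-7 m⁴; J_DE = π(0.0690)⁴/32 = 2.23×10^-6 m⁴.
θ = (T/G)·Σ L_i/J_i = (913.0/78.2×10⁹)·(0.368/3.20×10^-7 + 1.07/1.64×10^-6 + 0.463/3.99×10^-7 + 1.10/2.23×10^-6) = 0.04036 rad.

2.31°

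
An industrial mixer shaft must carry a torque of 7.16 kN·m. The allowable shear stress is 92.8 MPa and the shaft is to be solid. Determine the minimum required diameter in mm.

73.2 mm

For a solid shaft τ_max = 16T/(πd³), so d = (16T/(π τ_allow))^(1/3) = (16·7160/(π·9.28×10^7))^(1/3) = 0.07325 m.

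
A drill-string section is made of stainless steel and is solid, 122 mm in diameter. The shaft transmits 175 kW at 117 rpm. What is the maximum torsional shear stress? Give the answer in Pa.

4.01e7 Pa

ω = 2π·117/60 = 12.25 rad/s, so T = P/ω = 175×10³ / 12.25 = 14280 N·m.
J = πd⁴/32 = π(0.122)⁴/32 = 2.175×10^-5 m⁴.
τ_max = T·r/J = 14280 × 0.0610 / 2.175×10^-5 = 4.006×10^7 Pa.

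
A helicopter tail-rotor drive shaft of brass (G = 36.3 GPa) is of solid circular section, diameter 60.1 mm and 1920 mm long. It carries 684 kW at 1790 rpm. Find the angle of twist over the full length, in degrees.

ω = 2π·1790/60 = 187.4 rad/s, so T = P/ω = 684×10³ / 187.4 = 3649 N·m.
J = πd⁴/32 = π(0.0601)⁴/32 = 1.281×10^-6 m⁴.
θ = T·L/(G·J) = 3649 × 1.92 / (36.3×10⁹ × 1.281×10^-6) = 0.1507 rad.

8.63°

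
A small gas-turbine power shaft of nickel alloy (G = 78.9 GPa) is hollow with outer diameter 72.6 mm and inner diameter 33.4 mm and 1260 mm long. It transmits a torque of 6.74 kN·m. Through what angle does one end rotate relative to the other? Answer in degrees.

J = π(d_o⁴ − d_i⁴)/32 = π(0.0726⁴ − 0.0334⁴)/32 = 2.605×10^-6 m⁴.
θ = T·L/(G·J) = 6740 × 1.26 / (78.9×10⁹ × 2.605×10^-6) = 0.04132 rad.

2.37°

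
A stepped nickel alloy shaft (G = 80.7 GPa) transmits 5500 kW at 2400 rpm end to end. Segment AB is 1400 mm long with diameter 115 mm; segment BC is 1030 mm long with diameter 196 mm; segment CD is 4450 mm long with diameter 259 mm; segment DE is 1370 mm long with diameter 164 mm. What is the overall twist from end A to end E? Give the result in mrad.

ω = 2π·2400/60 = 251.3 rad/s, so T = P/ω = 5500×10³ / 251.3 = 21880 N·m.
J_AB = π(0.115)⁴/32 = 1.72×10^-5 m⁴; J_BC = π(0.196)⁴/32 = 1.45×10^-4 m⁴; J_CD = π(0.259)⁴/32 = 4.42×10^-4 m⁴; J_DE = π(0.164)⁴/32 = 7.10×10^-5 m⁴.
θ = (T/G)·Σ L_i/J_i = (21880/80.7×10⁹)·(1.40/1.72×10^-5 + 1.03/1.45×10^-4 + 4.45/4.42×10^-4 + 1.37/7.10×10^-5) = 0.03200 rad.

32.0 mrad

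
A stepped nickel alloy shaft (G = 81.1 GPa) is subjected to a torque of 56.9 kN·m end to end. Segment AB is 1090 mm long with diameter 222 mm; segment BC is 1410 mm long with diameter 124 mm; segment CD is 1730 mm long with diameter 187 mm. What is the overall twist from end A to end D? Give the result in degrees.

3.21°

J_AB = π(0.222)⁴/32 = 2.38×10^-4 m⁴; J_BC = π(0.124)⁴/32 = 2.32×10^-5 m⁴; J_CD = π(0.187)⁴/32 = 1.20×10^-4 m⁴.
θ = (T/G)·Σ L_i/J_i = (56900/81.1×10⁹)·(1.09/2.38×10^-4 + 1.41/2.32×10^-5 + 1.73/1.20×10^-4) = 0.05594 rad.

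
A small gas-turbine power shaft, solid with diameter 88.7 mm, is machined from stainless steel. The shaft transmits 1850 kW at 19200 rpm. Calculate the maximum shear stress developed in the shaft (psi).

ω = 2π·19200/60 = 2011 rad/s, so T = P/ω = 1850×10³ / 2011 = 920.1 N·m.
J = πd⁴/32 = π(0.0887)⁴/32 = 6.077×10^-6 m⁴.
τ_max = T·r/J = 920.1 × 0.0444 / 6.077×10^-6 = 6.715×10^6 Pa.

974 psi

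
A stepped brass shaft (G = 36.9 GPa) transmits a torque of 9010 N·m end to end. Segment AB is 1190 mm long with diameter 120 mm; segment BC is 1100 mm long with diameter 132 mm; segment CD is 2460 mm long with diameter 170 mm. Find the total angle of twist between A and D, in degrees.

J_AB = π(0.120)⁴/32 = 2.04×10^-5 m⁴; J_BC = π(0.132)⁴/32 = 2.98×10^-5 m⁴; J_CD = π(0.170)⁴/32 = 8.20×10^-5 m⁴.
θ = (T/G)·Σ L_i/J_i = (9010/36.9×10⁹)·(1.19/2.04×10^-5 + 1.10/2.98×10^-5 + 2.46/8.20×10^-5) = 0.03061 rad.

1.75°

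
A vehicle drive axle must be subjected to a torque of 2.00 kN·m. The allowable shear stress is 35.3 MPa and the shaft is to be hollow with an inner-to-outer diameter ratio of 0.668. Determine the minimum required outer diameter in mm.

71.2 mm

For a hollow shaft with d_i/d_o = 0.668: τ_max = 16T/(π d_o³ (1−k⁴)), so d_o = [16T/(π τ_allow (1−k⁴))]^(1/3) = [16·2000/(π·3.53×10^7·0.8009)]^(1/3) = 0.07116 m.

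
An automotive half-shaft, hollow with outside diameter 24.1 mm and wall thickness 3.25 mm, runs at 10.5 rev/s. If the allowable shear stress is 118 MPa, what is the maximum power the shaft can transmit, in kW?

15.3 kW

J = π(d_o⁴ − d_i⁴)/32 = π(0.0241⁴ − 0.0176⁴)/32 = 2.370×10^-8 m⁴.
T_max = τ_allow·J/r = 1.18×10^8 × 2.370×10^-8 / 0.0120 = 232.1 N·m.
ω = 2π·10.5 = 65.97 rad/s, so P_max = T_max·ω = 1.531×10^4 W.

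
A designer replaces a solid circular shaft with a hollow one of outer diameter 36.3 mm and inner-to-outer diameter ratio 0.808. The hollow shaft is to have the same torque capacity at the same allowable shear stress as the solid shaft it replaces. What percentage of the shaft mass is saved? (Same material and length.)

49.7 %

Equal τ_max and T ⇒ the solid shaft needs d_s³ = d_o³(1−k⁴), so d_s = 36.3·(1−0.808⁴)^(1/3) = 30.16 mm.
Area ratio A_h/A_s = d_o²(1−k²)/d_s² = (1−k²)/(1−k⁴)^(2/3) = 0.5027.
Mass saving = 1 − 0.5027 = 49.7 %.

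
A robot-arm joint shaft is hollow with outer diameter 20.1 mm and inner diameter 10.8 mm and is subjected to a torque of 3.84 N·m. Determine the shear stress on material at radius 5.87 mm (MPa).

J = π(d_o⁴ − d_i⁴)/32 = π(0.0201⁴ − 0.0108⁴)/32 = 1.469×10^-8 m⁴.
Shear stress varies linearly with radius: τ = T·r/J = 3.840 × 0.00587 / 1.469×10^-8 = 1.535×10^6 Pa.

1.53 MPa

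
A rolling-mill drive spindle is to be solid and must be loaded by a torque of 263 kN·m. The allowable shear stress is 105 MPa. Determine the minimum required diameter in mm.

For a solid shaft τ_max = 16T/(πd³), so d = (16T/(π τ_allow))^(1/3) = (16·263000/(π·1.05×10^8))^(1/3) = 0.2337 m.

234 mm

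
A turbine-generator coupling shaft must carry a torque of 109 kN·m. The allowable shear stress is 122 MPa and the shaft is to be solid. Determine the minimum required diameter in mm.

166 mm

For a solid shaft τ_max = 16T/(πd³), so d = (16T/(π τ_allow))^(1/3) = (16·109000/(π·1.22×10^8))^(1/3) = 0.1657 m.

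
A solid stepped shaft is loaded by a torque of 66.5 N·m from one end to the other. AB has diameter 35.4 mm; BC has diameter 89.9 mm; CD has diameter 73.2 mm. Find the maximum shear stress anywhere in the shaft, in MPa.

7.63 MPa

Under the same torque, τ_max = 16T/(πd³) is largest where d is smallest — segment AB (d = 35.4 mm).
τ_max = 16·66.50/(π·(0.0354)³) = 7.635×10^6 Pa.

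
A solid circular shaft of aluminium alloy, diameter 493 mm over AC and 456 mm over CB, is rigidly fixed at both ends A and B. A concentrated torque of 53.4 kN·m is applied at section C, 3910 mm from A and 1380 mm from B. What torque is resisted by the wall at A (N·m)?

Compatibility: T_A·a/J_AC = T_B·b/J_CB with T_A + T_B = T₀.
J_AC = 5.80×10^-3 m⁴, J_CB = 4.24×10^-3 m⁴, so T_A = T₀·(J_AC/a)/((J_AC/a)+(J_CB/b)) = 17370 N·m, T_B = 36030 N·m.

17400 N·m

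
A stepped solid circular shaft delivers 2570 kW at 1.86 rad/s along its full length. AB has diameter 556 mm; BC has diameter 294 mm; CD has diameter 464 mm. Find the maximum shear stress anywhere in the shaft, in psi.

40200 psi

ω = 1.86 rad/s, so T = P/ω = 2570×10³ / 1.860 = 1.382e6 N·m.
Under the same torque, τ_max = 16T/(πd³) is largest where d is smallest — segment BC (d = 294 mm).
τ_max = 16·1.382e6/(π·(0.294)³) = 2.769×10^8 Pa.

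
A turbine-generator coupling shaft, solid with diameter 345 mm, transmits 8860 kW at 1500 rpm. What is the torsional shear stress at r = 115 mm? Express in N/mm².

4.66 N/mm²

ω = 2π·1500/60 = 157.1 rad/s, so T = P/ω = 8860×10³ / 157.1 = 56400 N·m.
J = πd⁴/32 = π(0.345)⁴/32 = 1.391×10^-3 m⁴.
Shear stress varies linearly with radius: τ = T·r/J = 56400 × 0.115 / 1.391×10^-3 = 4.664×10^6 Pa.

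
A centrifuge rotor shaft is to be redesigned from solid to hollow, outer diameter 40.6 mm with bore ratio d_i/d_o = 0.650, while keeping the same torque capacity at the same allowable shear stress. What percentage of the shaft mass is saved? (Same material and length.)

34.2 %

Equal τ_max and T ⇒ the solid shaft needs d_s³ = d_o³(1−k⁴), so d_s = 40.6·(1−0.650⁴)^(1/3) = 38.02 mm.
Area ratio A_h/A_s = d_o²(1−k²)/d_s² = (1−k²)/(1−k⁴)^(2/3) = 0.6584.
Mass saving = 1 − 0.6584 = 34.2 %.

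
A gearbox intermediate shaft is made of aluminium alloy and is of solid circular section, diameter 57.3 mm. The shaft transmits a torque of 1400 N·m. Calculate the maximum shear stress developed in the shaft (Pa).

3.79e7 Pa

J = πd⁴/32 = π(0.0573)⁴/32 = 1.058×10^-6 m⁴.
τ_max = T·r/J = 1400 × 0.0286 / 1.058×10^-6 = 3.790×10^7 Pa.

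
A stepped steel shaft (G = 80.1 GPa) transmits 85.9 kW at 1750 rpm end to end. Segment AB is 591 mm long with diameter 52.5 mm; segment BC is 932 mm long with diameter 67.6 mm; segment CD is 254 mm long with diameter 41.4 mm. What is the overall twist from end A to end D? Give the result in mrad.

ω = 2π·1750/60 = 183.3 rad/s, so T = P/ω = 85.9×10³ / 183.3 = 468.7 N·m.
J_AB = π(0.0525)⁴/32 = 7.46×10^-7 m⁴; J_BC = π(0.0676)⁴/32 = 2.05×10^-6 m⁴; J_CD = π(0.0414)⁴/32 = 2.88×10^-7 m⁴.
θ = (T/G)·Σ L_i/J_i = (468.7/80.1×10⁹)·(0.591/7.46×10^-7 + 0.932/2.05×10^-6 + 0.254/2.88×10^-7) = 0.01245 rad.

12.5 mrad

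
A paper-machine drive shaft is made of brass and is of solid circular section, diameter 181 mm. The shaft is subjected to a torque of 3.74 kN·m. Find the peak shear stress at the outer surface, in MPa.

J = πd⁴/32 = π(0.181)⁴/32 = 1.054×10^-4 m⁴.
τ_max = T·r/J = 3740 × 0.0905 / 1.054×10^-4 = 3.212×10^6 Pa.

3.21 MPa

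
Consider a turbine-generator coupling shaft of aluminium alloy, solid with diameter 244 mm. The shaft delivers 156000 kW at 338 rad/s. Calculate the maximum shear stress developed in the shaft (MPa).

ω = 338 rad/s, so T = P/ω = 156000×10³ / 338.0 = 461500 N·m.
J = πd⁴/32 = π(0.244)⁴/32 = 3.480×10^-4 m⁴.
τ_max = T·r/J = 461500 × 0.122 / 3.480×10^-4 = 1.618×10^8 Pa.

162 MPa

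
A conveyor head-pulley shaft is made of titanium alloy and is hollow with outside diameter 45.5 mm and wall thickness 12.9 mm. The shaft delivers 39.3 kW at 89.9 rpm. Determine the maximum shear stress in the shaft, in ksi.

ω = 2π·89.9/60 = 9.414 rad/s, so T = P/ω = 39.3×10³ / 9.414 = 4174 N·m.
J = π(d_o⁴ − d_i⁴)/32 = π(0.0455⁴ − 0.0197⁴)/32 = 4.060×10^-7 m⁴.
τ_max = T·r/J = 4174 × 0.0227 / 4.060×10^-7 = 2.339×10^8 Pa.

33.9 ksi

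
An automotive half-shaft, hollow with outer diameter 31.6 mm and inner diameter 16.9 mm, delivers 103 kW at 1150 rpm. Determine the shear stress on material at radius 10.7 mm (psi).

ω = 2π·1150/60 = 120.4 rad/s, so T = P/ω = 103×10³ / 120.4 = 855.3 N·m.
J = π(d_o⁴ − d_i⁴)/32 = π(0.0316⁴ − 0.0169⁴)/32 = 8.988×10^-8 m⁴.
Shear stress varies linearly with radius: τ = T·r/J = 855.3 × 0.0107 / 8.988×10^-8 = 1.018×10^8 Pa.

14800 psi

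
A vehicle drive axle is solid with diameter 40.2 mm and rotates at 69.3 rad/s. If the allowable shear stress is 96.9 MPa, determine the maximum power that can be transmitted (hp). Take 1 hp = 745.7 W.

115 hp

J = πd⁴/32 = π(0.0402)⁴/32 = 2.564×10^-7 m⁴.
T_max = τ_allow·J/r = 9.69×10^7 × 2.564×10^-7 / 0.0201 = 1236 N·m.
ω = 69.3 rad/s, so P_max = T_max·ω = 8.566×10^4 W.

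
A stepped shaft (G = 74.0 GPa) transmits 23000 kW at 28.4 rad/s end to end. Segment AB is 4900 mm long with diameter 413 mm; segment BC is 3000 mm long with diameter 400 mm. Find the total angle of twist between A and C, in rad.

ω = 28.4 rad/s, so T = P/ω = 23000×10³ / 28.40 = 809900 N·m.
J_AB = π(0.413)⁴/32 = 2.86×10^-3 m⁴; J_BC = π(0.400)⁴/32 = 2.51×10^-3 m⁴.
θ = (T/G)·Σ L_i/J_i = (809900/74.0×10⁹)·(4.90/2.86×10^-3 + 3.00/2.51×10^-3) = 0.03184 rad.

0.0318 rad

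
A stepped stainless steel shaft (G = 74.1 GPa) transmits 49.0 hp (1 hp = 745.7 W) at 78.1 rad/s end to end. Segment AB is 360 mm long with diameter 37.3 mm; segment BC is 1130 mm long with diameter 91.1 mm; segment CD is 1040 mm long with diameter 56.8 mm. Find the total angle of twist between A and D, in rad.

ω = 78.1 rad/s, so T = P/ω = 49.0×745.7 / 78.10 = 467.9 N·m.
J_AB = π(0.0373)⁴/32 = 1.90×10^-7 m⁴; J_BC = π(0.0911)⁴/32 = 6.76×10^-6 m⁴; J_CD = π(0.0568)⁴/32 = 1.02×10^-6 m⁴.
θ = (T/G)·Σ L_i/J_i = (467.9/74.1×10⁹)·(0.360/1.90×10^-7 + 1.13/6.76×10^-6 + 1.04/1.02×10^-6) = 0.01944 rad.

0.0194 rad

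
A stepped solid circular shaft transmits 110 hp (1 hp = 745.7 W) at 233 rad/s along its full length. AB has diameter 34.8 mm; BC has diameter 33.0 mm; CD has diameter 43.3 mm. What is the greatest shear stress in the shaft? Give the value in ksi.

ω = 233 rad/s, so T = P/ω = 110×745.7 / 233.0 = 352.0 N·m.
Under the same torque, τ_max = 16T/(πd³) is largest where d is smallest — segment BC (d = 33.0 mm).
τ_max = 16·352.0/(π·(0.0330)³) = 4.989×10^7 Pa.

7.24 ksi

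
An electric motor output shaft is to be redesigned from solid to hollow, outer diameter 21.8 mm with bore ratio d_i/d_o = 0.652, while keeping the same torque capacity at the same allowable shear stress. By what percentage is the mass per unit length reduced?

Equal τ_max and T ⇒ the solid shaft needs d_s³ = d_o³(1−k⁴), so d_s = 21.8·(1−0.652⁴)^(1/3) = 20.40 mm.
Area ratio A_h/A_s = d_o²(1−k²)/d_s² = (1−k²)/(1−k⁴)^(2/3) = 0.6566.
Mass saving = 1 − 0.6566 = 34.3 %.

34.3 %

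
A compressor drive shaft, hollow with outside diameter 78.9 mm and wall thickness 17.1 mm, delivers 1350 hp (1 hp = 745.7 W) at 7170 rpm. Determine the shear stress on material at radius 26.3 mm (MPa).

10.3 MPa

ω = 2π·7170/60 = 750.8 rad/s, so T = P/ω = 1350×745.7 / 750.8 = 1341 N·m.
J = π(d_o⁴ − d_i⁴)/32 = π(0.0789⁴ − 0.0447⁴)/32 = 3.413×10^-6 m⁴.
Shear stress varies linearly with radius: τ = T·r/J = 1341 × 0.0263 / 3.413×10^-6 = 1.033×10^7 Pa.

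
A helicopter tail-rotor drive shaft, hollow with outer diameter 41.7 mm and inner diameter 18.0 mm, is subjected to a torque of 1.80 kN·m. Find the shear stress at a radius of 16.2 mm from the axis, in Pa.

1.02e8 Pa

J = π(d_o⁴ − d_i⁴)/32 = π(0.0417⁴ − 0.0180⁴)/32 = 2.865×10^-7 m⁴.
Shear stress varies linearly with radius: τ = T·r/J = 1800 × 0.0162 / 2.865×10^-7 = 1.018×10^8 Pa.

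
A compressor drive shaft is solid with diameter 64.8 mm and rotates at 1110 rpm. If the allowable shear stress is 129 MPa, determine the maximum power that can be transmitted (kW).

J = πd⁴/32 = π(0.0648)⁴/32 = 1.731×10^-6 m⁴.
T_max = τ_allow·J/r = 1.29×10^8 × 1.731×10^-6 / 0.0324 = 6892 N·m.
ω = 2π·1110/60 = 116.2 rad/s, so P_max = T_max·ω = 8.011×10^5 W.

801 kW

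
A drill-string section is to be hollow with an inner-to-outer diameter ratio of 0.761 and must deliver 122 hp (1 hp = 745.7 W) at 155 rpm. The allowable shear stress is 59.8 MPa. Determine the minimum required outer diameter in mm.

ω = 2π·155/60 = 16.23 rad/s, so T = P/ω = 122×745.7 / 16.23 = 5605 N·m.
For a hollow shaft with d_i/d_o = 0.761: τ_max = 16T/(π d_o³ (1−k⁴)), so d_o = [16T/(π τ_allow (1−k⁴))]^(1/3) = [16·5605/(π·5.98×10^7·0.6646)]^(1/3) = 0.08955 m.

89.6 mm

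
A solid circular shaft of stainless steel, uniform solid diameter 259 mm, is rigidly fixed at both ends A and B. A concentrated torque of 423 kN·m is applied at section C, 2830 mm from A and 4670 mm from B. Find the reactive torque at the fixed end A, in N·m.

With uniform GJ and both ends fixed, compatibility θ_AC = θ_CB gives T_A·a = T_B·b, together with T_A + T_B = T₀.
T_A = T₀·b/(a+b) = 423000·4670/7500 = 263400 N·m; T_B = 159600 N·m.

263000 N·m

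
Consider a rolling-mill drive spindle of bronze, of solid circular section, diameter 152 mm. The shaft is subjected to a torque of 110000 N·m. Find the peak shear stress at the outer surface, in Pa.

1.60e8 Pa

J = πd⁴/32 = π(0.152)⁴/32 = 5.241×10^-5 m⁴.
τ_max = T·r/J = 110000 × 0.0760 / 5.241×10^-5 = 1.595×10^8 Pa.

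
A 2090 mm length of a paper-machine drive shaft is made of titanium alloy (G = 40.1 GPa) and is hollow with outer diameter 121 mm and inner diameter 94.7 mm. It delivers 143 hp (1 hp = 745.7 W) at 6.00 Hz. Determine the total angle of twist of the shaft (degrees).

0.642°

ω = 2π·6.00 = 37.70 rad/s, so T = P/ω = 143×745.7 / 37.70 = 2829 N·m.
J = π(d_o⁴ − d_i⁴)/32 = π(0.121⁴ − 0.0947⁴)/32 = 1.315×10^-5 m⁴.
θ = T·L/(G·J) = 2829 × 2.09 / (40.1×10⁹ × 1.315×10^-5) = 0.01121 rad.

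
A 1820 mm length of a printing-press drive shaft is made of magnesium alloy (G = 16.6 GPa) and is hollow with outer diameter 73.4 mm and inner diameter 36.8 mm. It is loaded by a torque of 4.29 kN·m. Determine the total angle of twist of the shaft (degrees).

J = π(d_o⁴ − d_i⁴)/32 = π(0.0734⁴ − 0.0368⁴)/32 = 2.670×10^-6 m⁴.
θ = T·L/(G·J) = 4290 × 1.82 / (16.6×10⁹ × 2.670×10^-6) = 0.1762 rad.

10.1°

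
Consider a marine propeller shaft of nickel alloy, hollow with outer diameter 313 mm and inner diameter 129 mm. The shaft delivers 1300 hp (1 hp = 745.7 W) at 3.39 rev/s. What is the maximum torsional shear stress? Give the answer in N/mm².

ω = 2π·3.39 = 21.30 rad/s, so T = P/ω = 1300×745.7 / 21.30 = 45510 N·m.
J = π(d_o⁴ − d_i⁴)/32 = π(0.313⁴ − 0.129⁴)/32 = 9.151×10^-4 m⁴.
τ_max = T·r/J = 45510 × 0.157 / 9.151×10^-4 = 7.784×10^6 Pa.

7.78 N/mm²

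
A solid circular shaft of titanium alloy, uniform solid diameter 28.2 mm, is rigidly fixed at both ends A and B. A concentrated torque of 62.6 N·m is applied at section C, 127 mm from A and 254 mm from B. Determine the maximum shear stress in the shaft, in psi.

1370 psi

With uniform GJ and both ends fixed, compatibility θ_AC = θ_CB gives T_A·a = T_B·b, together with T_A + T_B = T₀.
T_A = T₀·b/(a+b) = 62.60·254/381.0 = 41.73 N·m; T_B = 20.87 N·m.
τ in each portion: τ_AC = 9.48×10^6 Pa, τ_CB = 4.74×10^6 Pa; maximum is in AC.
τ_max = T_AC·r/J = 41.73·0.0141/6.21×10^-8 = 9.478×10^6 Pa.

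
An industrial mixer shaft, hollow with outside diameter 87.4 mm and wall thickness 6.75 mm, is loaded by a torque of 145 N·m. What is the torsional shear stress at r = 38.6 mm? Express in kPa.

2000 kPa

J = π(d_o⁴ − d_i⁴)/32 = π(0.0874⁴ − 0.0739⁴)/32 = 2.801×10^-6 m⁴.
Shear stress varies linearly with radius: τ = T·r/J = 145.0 × 0.0386 / 2.801×10^-6 = 1.999×10^6 Pa.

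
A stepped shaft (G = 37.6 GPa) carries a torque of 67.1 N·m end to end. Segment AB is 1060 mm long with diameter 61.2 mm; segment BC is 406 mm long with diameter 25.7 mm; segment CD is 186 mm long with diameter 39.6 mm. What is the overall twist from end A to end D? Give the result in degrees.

1.13°

J_AB = π(0.0612)⁴/32 = 1.38×10^-6 m⁴; J_BC = π(0.0257)⁴/32 = 4.28×10^-8 m⁴; J_CD = π(0.0396)⁴/32 = 2.41×10^-7 m⁴.
θ = (T/G)·Σ L_i/J_i = (67.10/37.6×10⁹)·(1.06/1.38×10^-6 + 0.406/4.28×10^-8 + 0.186/2.41×10^-7) = 0.01967 rad.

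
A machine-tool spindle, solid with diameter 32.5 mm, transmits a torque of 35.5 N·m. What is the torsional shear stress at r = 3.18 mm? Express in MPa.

J = πd⁴/32 = π(0.0325)⁴/32 = 1.095×10^-7 m⁴.
Shear stress varies linearly with radius: τ = T·r/J = 35.50 × 0.00318 / 1.095×10^-7 = 1.031×10^6 Pa.

1.03 MPa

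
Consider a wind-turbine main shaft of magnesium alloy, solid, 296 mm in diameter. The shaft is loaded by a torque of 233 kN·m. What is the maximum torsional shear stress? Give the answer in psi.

6640 psi

J = πd⁴/32 = π(0.296)⁴/32 = 7.536×10^-4 m⁴.
τ_max = T·r/J = 233000 × 0.148 / 7.536×10^-4 = 4.576×10^7 Pa.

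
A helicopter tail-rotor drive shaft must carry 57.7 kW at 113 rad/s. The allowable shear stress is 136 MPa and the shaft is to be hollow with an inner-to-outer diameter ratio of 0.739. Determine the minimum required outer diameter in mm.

ω = 113 rad/s, so T = P/ω = 57.7×10³ / 113.0 = 510.6 N·m.
For a hollow shaft with d_i/d_o = 0.739: τ_max = 16T/(π d_o³ (1−k⁴)), so d_o = [16T/(π τ_allow (1−k⁴))]^(1/3) = [16·510.6/(π·1.36×10^8·0.7018)]^(1/3) = 0.03009 m.

30.1 mm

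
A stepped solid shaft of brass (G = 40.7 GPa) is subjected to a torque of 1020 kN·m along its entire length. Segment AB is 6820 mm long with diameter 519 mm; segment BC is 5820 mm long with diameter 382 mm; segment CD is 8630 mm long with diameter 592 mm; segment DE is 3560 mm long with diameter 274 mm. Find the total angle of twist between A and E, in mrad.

273 mrad

J_AB = π(0.519)⁴/32 = 7.12×10^-3 m⁴; J_BC = π(0.382)⁴/32 = 2.09×10^-3 m⁴; J_CD = π(0.592)⁴/32 = 0.0121 m⁴; J_DE = π(0.274)⁴/32 = 5.53×10^-4 m⁴.
θ = (T/G)·Σ L_i/J_i = (1.020e6/40.7×10⁹)·(6.82/7.12×10^-3 + 5.82/2.09×10^-3 + 8.63/0.0121 + 3.56/5.53×10^-4) = 0.2729 rad.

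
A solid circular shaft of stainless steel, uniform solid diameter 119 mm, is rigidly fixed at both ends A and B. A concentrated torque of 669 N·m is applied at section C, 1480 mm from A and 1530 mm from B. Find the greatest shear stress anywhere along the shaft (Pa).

With uniform GJ and both ends fixed, compatibility θ_AC = θ_CB gives T_A·a = T_B·b, together with T_A + T_B = T₀.
T_A = T₀·b/(a+b) = 669.0·1530/3010 = 340.1 N·m; T_B = 328.9 N·m.
τ in each portion: τ_AC = 1.03×10^6 Pa, τ_CB = 9.94×10^5 Pa; maximum is in AC.
τ_max = T_AC·r/J = 340.1·0.0595/1.97×10^-5 = 1.028×10^6 Pa.

1.03e6 Pa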